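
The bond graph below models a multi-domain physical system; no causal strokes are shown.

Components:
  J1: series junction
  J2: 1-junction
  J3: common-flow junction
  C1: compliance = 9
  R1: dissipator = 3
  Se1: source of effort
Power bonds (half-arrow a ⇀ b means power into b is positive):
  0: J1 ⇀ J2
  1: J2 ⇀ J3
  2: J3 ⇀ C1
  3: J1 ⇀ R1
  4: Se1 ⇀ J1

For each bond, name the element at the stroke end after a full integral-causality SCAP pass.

#0 stroke→J1
#1 stroke→J2
#2 stroke→J3
#3 stroke→R1
#4 stroke→J1

bond 4 stroke at J1  (Se1 (Se) sets effort on bond)
bond 2 stroke at J3  (C1: C, integral causality)
bond 1 stroke at J2  (only one flow-in slot at J3)
bond 0 stroke at J1  (only one flow-in slot at J2)
bond 3 stroke at R1  (J1: last free bond brings flow in)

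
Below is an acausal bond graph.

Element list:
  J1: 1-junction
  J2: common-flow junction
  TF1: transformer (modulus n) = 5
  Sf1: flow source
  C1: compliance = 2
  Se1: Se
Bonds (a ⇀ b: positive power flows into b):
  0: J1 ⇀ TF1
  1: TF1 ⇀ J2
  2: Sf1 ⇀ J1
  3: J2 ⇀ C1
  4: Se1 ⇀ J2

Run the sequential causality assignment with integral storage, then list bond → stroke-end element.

#0 stroke at J1
#1 stroke at TF1
#2 stroke at Sf1
#3 stroke at J2
#4 stroke at J2

b2 →Sf1  (Sf1 fixes flow; stroke at Sf1)
b4 →J2  (Se1: effort source, stroke at far end)
b0 →J1  (1-jn J1 has f-setter on 2)
b1 →TF1  (through TF1, causality passes straight; one stroke at TF1)
b3 →J2  (1-jn J2 has f-setter on 1)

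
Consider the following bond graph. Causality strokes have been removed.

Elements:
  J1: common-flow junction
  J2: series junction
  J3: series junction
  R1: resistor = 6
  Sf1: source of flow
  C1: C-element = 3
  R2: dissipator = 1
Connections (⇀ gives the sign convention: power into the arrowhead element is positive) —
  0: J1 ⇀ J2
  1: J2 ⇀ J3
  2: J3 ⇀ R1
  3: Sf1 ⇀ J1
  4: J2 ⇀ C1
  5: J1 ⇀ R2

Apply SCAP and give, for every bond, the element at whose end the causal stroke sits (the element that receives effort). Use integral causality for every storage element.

b3 |Sf1  (source Sf1 imposes f)
b0 |J1  (J1 flow already set via bond 3)
b5 |J1  (common-f at J1 fixed by 3)
b1 |J2  (J2 flow already set via bond 0)
b4 |J2  (J2: bond 0 brought flow, rest push out)
b2 |J3  (common-f at J3 fixed by 1)

β0 stroke at J1
β1 stroke at J2
β2 stroke at J3
β3 stroke at Sf1
β4 stroke at J2
β5 stroke at J1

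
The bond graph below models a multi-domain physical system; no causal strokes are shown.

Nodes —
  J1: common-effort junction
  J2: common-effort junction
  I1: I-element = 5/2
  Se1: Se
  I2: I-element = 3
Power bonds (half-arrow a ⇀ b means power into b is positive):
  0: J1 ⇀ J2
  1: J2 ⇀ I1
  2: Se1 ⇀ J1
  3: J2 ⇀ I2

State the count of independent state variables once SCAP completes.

b2 stroke at J1  (source Se1 imposes e)
b0 stroke at J2  (J1 effort already set via bond 2)
b1 stroke at I1  (J2 effort already set via bond 0)
b3 stroke at I2  (0-jn J2 has e-setter on 0)

2  (I1, I2 all integral)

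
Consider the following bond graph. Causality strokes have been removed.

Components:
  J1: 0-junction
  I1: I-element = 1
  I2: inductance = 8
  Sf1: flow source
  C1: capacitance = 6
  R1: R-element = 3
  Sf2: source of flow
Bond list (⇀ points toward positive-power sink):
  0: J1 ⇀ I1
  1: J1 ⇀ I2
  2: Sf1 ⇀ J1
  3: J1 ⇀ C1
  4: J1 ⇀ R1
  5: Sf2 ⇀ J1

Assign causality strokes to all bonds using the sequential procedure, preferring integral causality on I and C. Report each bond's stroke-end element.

#0 stroke→I1
#1 stroke→I2
#2 stroke→Sf1
#3 stroke→J1
#4 stroke→R1
#5 stroke→Sf2

bond 2 stroke→Sf1  (Sf1 (Sf) sets flow on bond)
bond 5 stroke→Sf2  (source Sf2 imposes f)
bond 0 stroke→I1  (prefer integral on I1)
bond 1 stroke→I2  (I2 outputs flow p/I2)
bond 3 stroke→J1  (C1: C, integral causality)
bond 4 stroke→R1  (0-jn J1 has e-setter on 3)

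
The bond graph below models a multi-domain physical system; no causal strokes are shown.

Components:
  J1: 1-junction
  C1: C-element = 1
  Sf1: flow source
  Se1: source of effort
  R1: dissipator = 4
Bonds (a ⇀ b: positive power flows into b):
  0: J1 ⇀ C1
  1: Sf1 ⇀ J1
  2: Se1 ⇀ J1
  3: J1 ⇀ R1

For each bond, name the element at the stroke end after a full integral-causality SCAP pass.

β0 stroke→J1
β1 stroke→Sf1
β2 stroke→J1
β3 stroke→J1

bond 1 |Sf1  (Sf1 fixes flow; stroke at Sf1)
bond 2 |J1  (Se1 (Se) sets effort on bond)
bond 0 |J1  (common-f at J1 fixed by 1)
bond 3 |J1  (J1 flow already set via bond 1)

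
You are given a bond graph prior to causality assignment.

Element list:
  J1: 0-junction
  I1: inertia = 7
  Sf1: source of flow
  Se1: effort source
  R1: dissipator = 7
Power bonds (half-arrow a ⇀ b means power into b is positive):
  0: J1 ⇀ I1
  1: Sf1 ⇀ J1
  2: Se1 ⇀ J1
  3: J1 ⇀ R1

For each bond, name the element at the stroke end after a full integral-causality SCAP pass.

#1 stroke→Sf1  (Sf1 fixes flow; stroke at Sf1)
#2 stroke→J1  (Se1 fixes effort; stroke away)
#0 stroke→I1  (J1: bond 2 brought effort, rest push out)
#3 stroke→R1  (common-e at J1 fixed by 2)

β0 |I1
β1 |Sf1
β2 |J1
β3 |R1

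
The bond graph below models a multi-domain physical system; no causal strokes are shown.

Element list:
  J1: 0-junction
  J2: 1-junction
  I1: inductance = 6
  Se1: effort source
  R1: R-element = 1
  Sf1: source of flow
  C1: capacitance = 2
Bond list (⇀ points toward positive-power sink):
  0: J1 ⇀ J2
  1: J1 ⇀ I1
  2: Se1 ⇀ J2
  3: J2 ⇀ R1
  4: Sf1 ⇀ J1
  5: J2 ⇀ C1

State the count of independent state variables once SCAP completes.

2  (C1, I1 all integral)

β2 →J2  (source Se1 imposes e)
β4 →Sf1  (Sf1 fixes flow; stroke at Sf1)
β1 →I1  (I1 integral (f out))
β0 →J1  (closing 0-jn rule on J1)
β3 →J2  (common-f at J2 fixed by 0)
β5 →J2  (J2: bond 0 brought flow, rest push out)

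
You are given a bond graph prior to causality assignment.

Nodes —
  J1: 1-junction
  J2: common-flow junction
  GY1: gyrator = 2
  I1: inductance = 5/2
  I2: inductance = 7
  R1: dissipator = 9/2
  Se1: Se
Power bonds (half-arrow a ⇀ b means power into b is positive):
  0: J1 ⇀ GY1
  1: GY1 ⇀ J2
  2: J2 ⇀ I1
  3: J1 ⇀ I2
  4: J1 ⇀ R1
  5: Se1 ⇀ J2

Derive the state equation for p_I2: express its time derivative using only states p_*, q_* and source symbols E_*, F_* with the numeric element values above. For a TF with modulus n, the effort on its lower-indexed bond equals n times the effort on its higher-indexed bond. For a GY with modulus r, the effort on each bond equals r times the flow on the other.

dp_I2/dt = -4*p_I1/5 - 9*p_I2/14

#5 →J2  (Se1: effort source, stroke at far end)
#2 →I1  (I1 integral (f out))
#1 →J2  (common-f at J2 fixed by 2)
#0 →J1  (through GY1, causality inverts; strokes same side of GY1)
#3 →I2  (I2 outputs flow p/I2)
#4 →J1  (common-f at J1 fixed by 3)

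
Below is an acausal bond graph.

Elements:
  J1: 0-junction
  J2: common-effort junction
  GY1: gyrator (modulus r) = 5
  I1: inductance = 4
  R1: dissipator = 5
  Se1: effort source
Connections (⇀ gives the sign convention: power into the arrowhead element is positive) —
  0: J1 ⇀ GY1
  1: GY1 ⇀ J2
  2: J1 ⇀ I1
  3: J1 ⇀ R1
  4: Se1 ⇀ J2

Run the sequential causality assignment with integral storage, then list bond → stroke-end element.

bond 4 stroke at J2  (Se1 (Se) sets effort on bond)
bond 1 stroke at GY1  (0-jn J2 has e-setter on 4)
bond 0 stroke at GY1  (GY1: gyrator matches bond 1)
bond 2 stroke at I1  (I1: I, integral causality)
bond 3 stroke at J1  (closing 0-jn rule on J1)

β0 |GY1
β1 |GY1
β2 |I1
β3 |J1
β4 |J2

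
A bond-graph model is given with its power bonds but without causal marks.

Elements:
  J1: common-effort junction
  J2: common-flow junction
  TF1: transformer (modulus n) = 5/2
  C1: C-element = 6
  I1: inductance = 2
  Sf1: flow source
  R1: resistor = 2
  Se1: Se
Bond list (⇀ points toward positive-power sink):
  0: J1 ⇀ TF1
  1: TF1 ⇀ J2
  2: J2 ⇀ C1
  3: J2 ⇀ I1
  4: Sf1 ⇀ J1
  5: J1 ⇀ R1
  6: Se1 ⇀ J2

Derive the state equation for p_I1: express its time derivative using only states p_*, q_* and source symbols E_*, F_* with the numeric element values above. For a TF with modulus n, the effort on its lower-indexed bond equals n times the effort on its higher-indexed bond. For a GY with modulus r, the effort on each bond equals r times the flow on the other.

b4 →Sf1  (source Sf1 imposes f)
b6 →J2  (Se1 (Se) sets effort on bond)
b2 →J2  (C1: C, integral causality)
b3 →I1  (I1 integral (f out))
b1 →J2  (J2: bond 3 brought flow, rest push out)
b0 →TF1  (TF TF1: opposite of bond 1)
b5 →J1  (closing 0-jn rule on J1)

dp_I1/dt = E_Se1 + 4*F_Sf1/5 - 4*p_I1/25 - q_C1/6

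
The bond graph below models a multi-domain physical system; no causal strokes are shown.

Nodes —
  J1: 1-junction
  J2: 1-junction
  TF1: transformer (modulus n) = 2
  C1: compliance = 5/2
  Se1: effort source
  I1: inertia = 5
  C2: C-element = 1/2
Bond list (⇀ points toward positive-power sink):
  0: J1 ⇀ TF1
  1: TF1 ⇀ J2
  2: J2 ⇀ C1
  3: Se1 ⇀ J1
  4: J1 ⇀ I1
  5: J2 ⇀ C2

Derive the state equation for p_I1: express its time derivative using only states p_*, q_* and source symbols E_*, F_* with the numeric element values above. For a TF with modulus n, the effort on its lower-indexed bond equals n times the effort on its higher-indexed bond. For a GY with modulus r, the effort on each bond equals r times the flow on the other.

bond 3 stroke at J1  (Se1 (Se) sets effort on bond)
bond 2 stroke at J2  (C1: C, integral causality)
bond 4 stroke at I1  (prefer integral on I1)
bond 0 stroke at J1  (J1 flow already set via bond 4)
bond 1 stroke at TF1  (through TF1, causality passes straight; one stroke at TF1)
bond 5 stroke at J2  (common-f at J2 fixed by 1)

dp_I1/dt = E_Se1 - 4*q_C1/5 - 4*q_C2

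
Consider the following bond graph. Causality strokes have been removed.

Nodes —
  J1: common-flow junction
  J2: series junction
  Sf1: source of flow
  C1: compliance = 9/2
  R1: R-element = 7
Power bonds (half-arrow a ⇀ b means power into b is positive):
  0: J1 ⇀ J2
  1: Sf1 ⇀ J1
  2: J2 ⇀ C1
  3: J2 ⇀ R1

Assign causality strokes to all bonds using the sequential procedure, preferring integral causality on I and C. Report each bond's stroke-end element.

b1 stroke at Sf1  (source Sf1 imposes f)
b0 stroke at J1  (J1 flow already set via bond 1)
b2 stroke at J2  (common-f at J2 fixed by 0)
b3 stroke at J2  (J2 flow already set via bond 0)

b0 stroke→J1
b1 stroke→Sf1
b2 stroke→J2
b3 stroke→J2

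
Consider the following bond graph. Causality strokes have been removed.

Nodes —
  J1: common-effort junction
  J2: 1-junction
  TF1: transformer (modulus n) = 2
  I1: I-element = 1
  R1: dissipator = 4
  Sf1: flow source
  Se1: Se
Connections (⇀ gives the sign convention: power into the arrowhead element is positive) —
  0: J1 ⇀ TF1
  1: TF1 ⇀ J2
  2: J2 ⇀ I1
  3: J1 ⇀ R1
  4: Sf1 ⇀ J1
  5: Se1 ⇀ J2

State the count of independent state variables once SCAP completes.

1  (I1 all integral)

#4 stroke→Sf1  (Sf1 fixes flow; stroke at Sf1)
#5 stroke→J2  (Se1 fixes effort; stroke away)
#2 stroke→I1  (prefer integral on I1)
#1 stroke→J2  (1-jn J2 has f-setter on 2)
#0 stroke→TF1  (TF TF1: opposite of bond 1)
#3 stroke→J1  (closing 0-jn rule on J1)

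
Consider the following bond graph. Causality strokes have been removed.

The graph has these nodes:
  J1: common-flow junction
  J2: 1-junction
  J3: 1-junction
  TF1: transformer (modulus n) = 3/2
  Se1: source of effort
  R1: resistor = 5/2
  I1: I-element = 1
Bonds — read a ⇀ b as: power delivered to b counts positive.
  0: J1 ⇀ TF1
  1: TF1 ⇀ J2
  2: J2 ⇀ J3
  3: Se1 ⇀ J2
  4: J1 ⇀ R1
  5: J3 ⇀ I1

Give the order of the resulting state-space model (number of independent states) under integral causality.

bond 3 stroke at J2  (Se1 (Se) sets effort on bond)
bond 5 stroke at I1  (I1 integral (f out))
bond 2 stroke at J3  (J3 flow already set via bond 5)
bond 1 stroke at J2  (1-jn J2 has f-setter on 2)
bond 0 stroke at TF1  (TF TF1: opposite of bond 1)
bond 4 stroke at J1  (1-jn J1 has f-setter on 0)

1  (I1 all integral)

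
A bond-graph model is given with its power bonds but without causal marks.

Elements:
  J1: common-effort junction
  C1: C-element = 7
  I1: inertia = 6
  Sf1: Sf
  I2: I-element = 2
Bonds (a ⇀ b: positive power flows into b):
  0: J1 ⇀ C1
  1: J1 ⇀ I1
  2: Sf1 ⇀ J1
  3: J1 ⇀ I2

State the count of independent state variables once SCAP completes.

3  (C1, I1, I2 all integral)

#2 |Sf1  (Sf1 (Sf) sets flow on bond)
#0 |J1  (C1 integral (e out))
#1 |I1  (0-jn J1 has e-setter on 0)
#3 |I2  (common-e at J1 fixed by 0)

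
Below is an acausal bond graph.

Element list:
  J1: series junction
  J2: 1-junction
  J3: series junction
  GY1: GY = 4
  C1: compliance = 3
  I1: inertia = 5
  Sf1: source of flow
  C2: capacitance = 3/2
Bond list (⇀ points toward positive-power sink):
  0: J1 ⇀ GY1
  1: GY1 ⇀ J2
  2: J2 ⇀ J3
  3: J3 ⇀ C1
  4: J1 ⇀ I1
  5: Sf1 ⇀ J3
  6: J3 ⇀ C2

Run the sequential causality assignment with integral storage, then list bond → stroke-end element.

#0 →J1
#1 →J2
#2 →J3
#3 →J3
#4 →I1
#5 →Sf1
#6 →J3

bond 5 stroke→Sf1  (source Sf1 imposes f)
bond 2 stroke→J3  (common-f at J3 fixed by 5)
bond 3 stroke→J3  (J3 flow already set via bond 5)
bond 6 stroke→J3  (J3: bond 5 brought flow, rest push out)
bond 1 stroke→J2  (J2 flow already set via bond 2)
bond 0 stroke→J1  (GY1: gyrator matches bond 1)
bond 4 stroke→I1  (J1: last free bond brings flow in)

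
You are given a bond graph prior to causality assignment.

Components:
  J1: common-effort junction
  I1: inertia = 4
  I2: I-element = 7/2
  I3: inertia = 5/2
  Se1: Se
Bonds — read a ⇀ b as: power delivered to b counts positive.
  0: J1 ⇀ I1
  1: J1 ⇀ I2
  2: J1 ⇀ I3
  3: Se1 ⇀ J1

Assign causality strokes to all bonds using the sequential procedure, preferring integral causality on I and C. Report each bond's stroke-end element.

b0 stroke→I1
b1 stroke→I2
b2 stroke→I3
b3 stroke→J1

β3 |J1  (Se1: effort source, stroke at far end)
β0 |I1  (J1: bond 3 brought effort, rest push out)
β1 |I2  (0-jn J1 has e-setter on 3)
β2 |I3  (0-jn J1 has e-setter on 3)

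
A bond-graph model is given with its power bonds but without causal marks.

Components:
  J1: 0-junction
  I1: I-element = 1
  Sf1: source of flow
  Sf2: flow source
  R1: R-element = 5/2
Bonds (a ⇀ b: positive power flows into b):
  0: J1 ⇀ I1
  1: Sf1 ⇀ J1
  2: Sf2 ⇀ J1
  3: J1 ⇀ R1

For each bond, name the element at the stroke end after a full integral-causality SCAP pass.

β0 →I1
β1 →Sf1
β2 →Sf2
β3 →J1

bond 1 stroke→Sf1  (Sf1 (Sf) sets flow on bond)
bond 2 stroke→Sf2  (Sf2 (Sf) sets flow on bond)
bond 0 stroke→I1  (I1 outputs flow p/I1)
bond 3 stroke→J1  (closing 0-jn rule on J1)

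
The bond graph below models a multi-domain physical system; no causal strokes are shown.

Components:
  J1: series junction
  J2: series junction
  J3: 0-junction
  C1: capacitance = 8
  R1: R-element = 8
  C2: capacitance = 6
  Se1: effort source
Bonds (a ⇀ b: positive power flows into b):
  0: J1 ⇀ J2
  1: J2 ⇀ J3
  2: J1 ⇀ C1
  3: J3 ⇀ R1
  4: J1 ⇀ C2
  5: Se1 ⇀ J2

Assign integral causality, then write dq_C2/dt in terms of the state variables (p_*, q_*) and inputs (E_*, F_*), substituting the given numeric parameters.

#5 stroke at J2  (Se1 (Se) sets effort on bond)
#2 stroke at J1  (C1 integral (e out))
#4 stroke at J1  (C2: C, integral causality)
#0 stroke at J2  (only one flow-in slot at J1)
#1 stroke at J3  (only one flow-in slot at J2)
#3 stroke at R1  (J3 effort already set via bond 1)

dq_C2/dt = E_Se1/8 - q_C1/64 - q_C2/48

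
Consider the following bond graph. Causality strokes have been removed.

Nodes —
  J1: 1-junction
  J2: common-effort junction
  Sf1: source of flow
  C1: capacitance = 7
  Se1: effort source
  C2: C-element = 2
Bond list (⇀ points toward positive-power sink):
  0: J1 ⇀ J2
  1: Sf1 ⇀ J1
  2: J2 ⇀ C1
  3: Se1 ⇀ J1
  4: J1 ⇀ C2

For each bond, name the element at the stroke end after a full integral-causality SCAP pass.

#1 |Sf1  (source Sf1 imposes f)
#3 |J1  (source Se1 imposes e)
#0 |J1  (1-jn J1 has f-setter on 1)
#4 |J1  (common-f at J1 fixed by 1)
#2 |J2  (J2: last free bond brings effort in)

bond 0 stroke→J1
bond 1 stroke→Sf1
bond 2 stroke→J2
bond 3 stroke→J1
bond 4 stroke→J1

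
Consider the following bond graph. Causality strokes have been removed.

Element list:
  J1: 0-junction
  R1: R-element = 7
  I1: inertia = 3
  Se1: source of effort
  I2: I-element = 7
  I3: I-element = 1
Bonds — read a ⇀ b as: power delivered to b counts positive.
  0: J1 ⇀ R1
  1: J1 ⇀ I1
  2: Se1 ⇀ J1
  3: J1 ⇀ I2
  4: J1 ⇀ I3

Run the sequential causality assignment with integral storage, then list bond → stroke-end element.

β0 |R1
β1 |I1
β2 |J1
β3 |I2
β4 |I3

β2 stroke at J1  (Se1 (Se) sets effort on bond)
β0 stroke at R1  (common-e at J1 fixed by 2)
β1 stroke at I1  (J1 effort already set via bond 2)
β3 stroke at I2  (J1 effort already set via bond 2)
β4 stroke at I3  (common-e at J1 fixed by 2)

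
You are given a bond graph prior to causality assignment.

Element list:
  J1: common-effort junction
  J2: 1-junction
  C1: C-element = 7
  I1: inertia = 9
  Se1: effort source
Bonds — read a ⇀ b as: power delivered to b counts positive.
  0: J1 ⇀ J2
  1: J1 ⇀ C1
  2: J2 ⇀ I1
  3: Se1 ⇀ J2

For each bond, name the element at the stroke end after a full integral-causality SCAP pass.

b0 |J2
b1 |J1
b2 |I1
b3 |J2

bond 3 stroke at J2  (source Se1 imposes e)
bond 1 stroke at J1  (prefer integral on C1)
bond 0 stroke at J2  (common-e at J1 fixed by 1)
bond 2 stroke at I1  (closing 1-jn rule on J2)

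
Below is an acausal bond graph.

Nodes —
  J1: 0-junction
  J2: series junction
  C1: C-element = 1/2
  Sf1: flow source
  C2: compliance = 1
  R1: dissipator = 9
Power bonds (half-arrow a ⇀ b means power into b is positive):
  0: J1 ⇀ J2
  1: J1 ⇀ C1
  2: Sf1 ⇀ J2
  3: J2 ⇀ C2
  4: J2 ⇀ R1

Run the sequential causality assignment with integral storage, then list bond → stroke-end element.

b0 →J2
b1 →J1
b2 →Sf1
b3 →J2
b4 →J2

bond 2 stroke at Sf1  (Sf1 fixes flow; stroke at Sf1)
bond 0 stroke at J2  (1-jn J2 has f-setter on 2)
bond 3 stroke at J2  (1-jn J2 has f-setter on 2)
bond 4 stroke at J2  (J2 flow already set via bond 2)
bond 1 stroke at J1  (J1: last free bond brings effort in)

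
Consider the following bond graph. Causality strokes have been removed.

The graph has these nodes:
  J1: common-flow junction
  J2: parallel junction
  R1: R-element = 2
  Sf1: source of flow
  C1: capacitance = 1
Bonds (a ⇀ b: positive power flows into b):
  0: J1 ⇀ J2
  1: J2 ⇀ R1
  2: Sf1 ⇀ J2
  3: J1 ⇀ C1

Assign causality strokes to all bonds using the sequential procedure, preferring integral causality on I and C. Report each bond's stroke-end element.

b2 stroke at Sf1  (Sf1 fixes flow; stroke at Sf1)
b3 stroke at J1  (C1 integral (e out))
b0 stroke at J2  (J1 needs exactly one f-in)
b1 stroke at R1  (J2: bond 0 brought effort, rest push out)

b0 |J2
b1 |R1
b2 |Sf1
b3 |J1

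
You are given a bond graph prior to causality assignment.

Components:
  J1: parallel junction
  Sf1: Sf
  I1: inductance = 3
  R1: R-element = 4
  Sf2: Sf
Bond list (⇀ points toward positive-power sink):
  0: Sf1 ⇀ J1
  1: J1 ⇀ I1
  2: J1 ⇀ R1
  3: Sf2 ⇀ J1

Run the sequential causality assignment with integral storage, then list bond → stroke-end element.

b0 →Sf1
b1 →I1
b2 →J1
b3 →Sf2

bond 0 →Sf1  (Sf1 (Sf) sets flow on bond)
bond 3 →Sf2  (Sf2 (Sf) sets flow on bond)
bond 1 →I1  (I1 integral (f out))
bond 2 →J1  (closing 0-jn rule on J1)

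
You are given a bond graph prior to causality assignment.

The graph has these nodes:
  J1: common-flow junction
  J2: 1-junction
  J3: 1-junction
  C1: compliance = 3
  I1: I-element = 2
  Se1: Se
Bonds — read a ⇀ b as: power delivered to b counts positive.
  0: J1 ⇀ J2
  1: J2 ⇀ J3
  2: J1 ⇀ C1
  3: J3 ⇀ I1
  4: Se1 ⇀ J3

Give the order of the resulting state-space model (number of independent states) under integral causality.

2  (C1, I1 all integral)

bond 4 stroke at J3  (Se1 (Se) sets effort on bond)
bond 2 stroke at J1  (prefer integral on C1)
bond 0 stroke at J2  (J1 needs exactly one f-in)
bond 1 stroke at J3  (closing 1-jn rule on J2)
bond 3 stroke at I1  (only one flow-in slot at J3)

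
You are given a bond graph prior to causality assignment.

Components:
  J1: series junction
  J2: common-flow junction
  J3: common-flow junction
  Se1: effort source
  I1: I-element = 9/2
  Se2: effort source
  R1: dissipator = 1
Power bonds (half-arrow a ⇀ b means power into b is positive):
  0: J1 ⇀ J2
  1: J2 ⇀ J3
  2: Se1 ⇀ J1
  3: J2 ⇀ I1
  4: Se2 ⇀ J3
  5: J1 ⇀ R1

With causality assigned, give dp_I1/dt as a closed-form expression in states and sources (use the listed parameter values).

#2 stroke→J1  (Se1 (Se) sets effort on bond)
#4 stroke→J3  (Se2 (Se) sets effort on bond)
#1 stroke→J2  (closing 1-jn rule on J3)
#3 stroke→I1  (I1 integral (f out))
#0 stroke→J2  (1-jn J2 has f-setter on 3)
#5 stroke→J1  (J1 flow already set via bond 0)

dp_I1/dt = E_Se1 + E_Se2 - 2*p_I1/9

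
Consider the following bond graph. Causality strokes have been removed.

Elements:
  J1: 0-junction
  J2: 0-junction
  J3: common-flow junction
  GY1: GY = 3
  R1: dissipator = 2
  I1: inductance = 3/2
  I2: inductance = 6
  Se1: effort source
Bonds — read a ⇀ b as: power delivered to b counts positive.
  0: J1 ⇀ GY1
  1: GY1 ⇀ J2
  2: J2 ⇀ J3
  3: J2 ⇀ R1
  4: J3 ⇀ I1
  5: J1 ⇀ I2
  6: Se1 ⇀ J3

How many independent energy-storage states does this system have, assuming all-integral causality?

2  (I1, I2 all integral)

b6 |J3  (Se1: effort source, stroke at far end)
b4 |I1  (I1 integral (f out))
b2 |J3  (common-f at J3 fixed by 4)
b5 |I2  (I2 outputs flow p/I2)
b0 |J1  (J1: last free bond brings effort in)
b1 |J2  (GY1 both-in/both-out from 0)
b3 |R1  (common-e at J2 fixed by 1)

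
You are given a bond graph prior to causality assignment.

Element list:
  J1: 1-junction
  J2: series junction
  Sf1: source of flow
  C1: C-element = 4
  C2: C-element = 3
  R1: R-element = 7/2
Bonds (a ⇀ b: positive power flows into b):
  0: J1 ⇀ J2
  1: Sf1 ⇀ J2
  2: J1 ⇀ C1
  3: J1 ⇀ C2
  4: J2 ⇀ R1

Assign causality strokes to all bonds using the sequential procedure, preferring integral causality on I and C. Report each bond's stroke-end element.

β1 |Sf1  (Sf1 fixes flow; stroke at Sf1)
β0 |J2  (J2 flow already set via bond 1)
β4 |J2  (J2: bond 1 brought flow, rest push out)
β2 |J1  (common-f at J1 fixed by 0)
β3 |J1  (J1: bond 0 brought flow, rest push out)

b0 |J2
b1 |Sf1
b2 |J1
b3 |J1
b4 |J2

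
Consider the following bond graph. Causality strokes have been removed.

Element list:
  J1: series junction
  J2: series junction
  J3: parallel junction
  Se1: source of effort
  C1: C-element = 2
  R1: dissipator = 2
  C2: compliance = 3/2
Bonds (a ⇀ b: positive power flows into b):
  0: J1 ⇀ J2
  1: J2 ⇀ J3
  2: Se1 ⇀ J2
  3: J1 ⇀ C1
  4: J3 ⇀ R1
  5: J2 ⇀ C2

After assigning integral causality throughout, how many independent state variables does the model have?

b2 |J2  (source Se1 imposes e)
b3 |J1  (prefer integral on C1)
b0 |J2  (J1: last free bond brings flow in)
b5 |J2  (C2 outputs effort q/C2)
b1 |J3  (only one flow-in slot at J2)
b4 |R1  (J3 effort already set via bond 1)

2  (C1, C2 all integral)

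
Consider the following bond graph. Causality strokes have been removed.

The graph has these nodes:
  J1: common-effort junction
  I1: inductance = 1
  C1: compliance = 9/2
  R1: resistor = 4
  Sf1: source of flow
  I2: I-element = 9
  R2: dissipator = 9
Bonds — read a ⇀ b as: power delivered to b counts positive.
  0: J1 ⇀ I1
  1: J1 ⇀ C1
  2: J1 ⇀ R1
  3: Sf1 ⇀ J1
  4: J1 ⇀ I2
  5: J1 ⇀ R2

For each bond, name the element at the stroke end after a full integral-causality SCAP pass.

#0 stroke→I1
#1 stroke→J1
#2 stroke→R1
#3 stroke→Sf1
#4 stroke→I2
#5 stroke→R2

b3 stroke at Sf1  (source Sf1 imposes f)
b0 stroke at I1  (I1: I, integral causality)
b1 stroke at J1  (C1 outputs effort q/C1)
b2 stroke at R1  (J1 effort already set via bond 1)
b4 stroke at I2  (common-e at J1 fixed by 1)
b5 stroke at R2  (0-jn J1 has e-setter on 1)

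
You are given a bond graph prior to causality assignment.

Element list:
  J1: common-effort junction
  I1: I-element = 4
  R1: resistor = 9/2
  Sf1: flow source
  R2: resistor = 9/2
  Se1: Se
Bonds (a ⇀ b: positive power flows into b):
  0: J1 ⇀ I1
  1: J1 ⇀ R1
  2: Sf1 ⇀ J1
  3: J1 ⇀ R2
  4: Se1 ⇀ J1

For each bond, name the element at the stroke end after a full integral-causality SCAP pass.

#2 stroke→Sf1  (Sf1: flow source, stroke at near end)
#4 stroke→J1  (Se1 (Se) sets effort on bond)
#0 stroke→I1  (J1: bond 4 brought effort, rest push out)
#1 stroke→R1  (common-e at J1 fixed by 4)
#3 stroke→R2  (J1 effort already set via bond 4)

b0 |I1
b1 |R1
b2 |Sf1
b3 |R2
b4 |J1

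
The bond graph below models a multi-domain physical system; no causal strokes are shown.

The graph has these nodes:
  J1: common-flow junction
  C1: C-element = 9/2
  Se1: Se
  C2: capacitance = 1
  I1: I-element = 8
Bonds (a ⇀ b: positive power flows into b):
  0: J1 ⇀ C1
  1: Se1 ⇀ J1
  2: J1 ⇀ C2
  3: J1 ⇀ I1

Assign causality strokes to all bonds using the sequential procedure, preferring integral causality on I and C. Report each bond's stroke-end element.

#0 stroke at J1
#1 stroke at J1
#2 stroke at J1
#3 stroke at I1

bond 1 stroke→J1  (Se1: effort source, stroke at far end)
bond 0 stroke→J1  (prefer integral on C1)
bond 2 stroke→J1  (C2: C, integral causality)
bond 3 stroke→I1  (only one flow-in slot at J1)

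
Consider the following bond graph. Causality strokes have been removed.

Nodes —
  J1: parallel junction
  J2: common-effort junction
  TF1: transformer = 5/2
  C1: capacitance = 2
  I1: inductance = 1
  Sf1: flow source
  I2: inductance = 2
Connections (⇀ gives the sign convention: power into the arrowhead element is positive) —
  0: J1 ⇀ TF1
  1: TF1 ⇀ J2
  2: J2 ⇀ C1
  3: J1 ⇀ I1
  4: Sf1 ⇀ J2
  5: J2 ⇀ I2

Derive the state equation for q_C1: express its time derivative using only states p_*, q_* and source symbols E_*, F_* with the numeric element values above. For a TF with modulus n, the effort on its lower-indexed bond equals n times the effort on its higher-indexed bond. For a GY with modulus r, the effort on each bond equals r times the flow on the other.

dq_C1/dt = F_Sf1 - 5*p_I1/2 - p_I2/2

#4 stroke→Sf1  (Sf1: flow source, stroke at near end)
#2 stroke→J2  (C1: C, integral causality)
#1 stroke→TF1  (common-e at J2 fixed by 2)
#5 stroke→I2  (J2: bond 2 brought effort, rest push out)
#0 stroke→J1  (TF1: transformer flips bond 1)
#3 stroke→I1  (common-e at J1 fixed by 0)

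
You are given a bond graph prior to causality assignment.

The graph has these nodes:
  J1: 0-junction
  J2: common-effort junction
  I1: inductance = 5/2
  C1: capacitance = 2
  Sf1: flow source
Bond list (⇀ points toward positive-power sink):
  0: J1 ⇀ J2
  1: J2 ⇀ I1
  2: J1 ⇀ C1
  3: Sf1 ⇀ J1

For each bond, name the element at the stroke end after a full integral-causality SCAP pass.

β3 stroke→Sf1  (Sf1 (Sf) sets flow on bond)
β1 stroke→I1  (I1 outputs flow p/I1)
β0 stroke→J2  (only one effort-in slot at J2)
β2 stroke→J1  (closing 0-jn rule on J1)

bond 0 stroke→J2
bond 1 stroke→I1
bond 2 stroke→J1
bond 3 stroke→Sf1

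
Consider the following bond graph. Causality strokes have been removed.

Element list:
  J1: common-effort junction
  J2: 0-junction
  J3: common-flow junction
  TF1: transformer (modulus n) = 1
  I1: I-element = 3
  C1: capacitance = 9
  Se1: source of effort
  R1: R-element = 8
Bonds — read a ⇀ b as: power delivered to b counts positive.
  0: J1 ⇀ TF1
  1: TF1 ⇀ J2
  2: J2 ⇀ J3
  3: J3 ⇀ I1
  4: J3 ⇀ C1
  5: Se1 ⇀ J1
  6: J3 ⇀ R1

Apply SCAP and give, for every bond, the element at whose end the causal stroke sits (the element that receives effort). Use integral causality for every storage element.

b0 →TF1
b1 →J2
b2 →J3
b3 →I1
b4 →J3
b5 →J1
b6 →J3

bond 5 →J1  (Se1: effort source, stroke at far end)
bond 0 →TF1  (common-e at J1 fixed by 5)
bond 1 →J2  (TF1 one-in-one-out from 0)
bond 2 →J3  (common-e at J2 fixed by 1)
bond 3 →I1  (I1 outputs flow p/I1)
bond 4 →J3  (1-jn J3 has f-setter on 3)
bond 6 →J3  (J3: bond 3 brought flow, rest push out)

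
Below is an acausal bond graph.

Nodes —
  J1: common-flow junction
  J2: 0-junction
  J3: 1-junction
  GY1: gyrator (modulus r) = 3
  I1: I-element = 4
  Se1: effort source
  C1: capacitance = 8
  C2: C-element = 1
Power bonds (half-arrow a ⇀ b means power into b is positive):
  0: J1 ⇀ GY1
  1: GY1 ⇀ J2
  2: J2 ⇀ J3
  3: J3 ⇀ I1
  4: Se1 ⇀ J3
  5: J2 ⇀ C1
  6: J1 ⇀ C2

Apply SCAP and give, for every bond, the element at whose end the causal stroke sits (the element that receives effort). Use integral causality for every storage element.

bond 4 →J3  (Se1 (Se) sets effort on bond)
bond 3 →I1  (I1 integral (f out))
bond 2 →J3  (J3: bond 3 brought flow, rest push out)
bond 5 →J2  (C1 outputs effort q/C1)
bond 1 →GY1  (0-jn J2 has e-setter on 5)
bond 0 →GY1  (GY GY1: same side as bond 1)
bond 6 →J1  (J1: bond 0 brought flow, rest push out)

β0 stroke→GY1
β1 stroke→GY1
β2 stroke→J3
β3 stroke→I1
β4 stroke→J3
β5 stroke→J2
β6 stroke→J1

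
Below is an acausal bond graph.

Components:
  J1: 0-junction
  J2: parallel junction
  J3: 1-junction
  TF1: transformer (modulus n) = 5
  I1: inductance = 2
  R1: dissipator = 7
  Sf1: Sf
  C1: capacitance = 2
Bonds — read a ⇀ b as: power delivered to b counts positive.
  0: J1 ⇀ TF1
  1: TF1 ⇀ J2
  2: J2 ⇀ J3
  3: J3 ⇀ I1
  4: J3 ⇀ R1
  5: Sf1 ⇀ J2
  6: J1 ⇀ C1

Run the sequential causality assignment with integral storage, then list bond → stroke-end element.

bond 0 stroke→TF1
bond 1 stroke→J2
bond 2 stroke→J3
bond 3 stroke→I1
bond 4 stroke→J3
bond 5 stroke→Sf1
bond 6 stroke→J1

b5 |Sf1  (Sf1 (Sf) sets flow on bond)
b3 |I1  (I1 outputs flow p/I1)
b2 |J3  (1-jn J3 has f-setter on 3)
b4 |J3  (1-jn J3 has f-setter on 3)
b1 |J2  (closing 0-jn rule on J2)
b0 |TF1  (TF TF1: opposite of bond 1)
b6 |J1  (only one effort-in slot at J1)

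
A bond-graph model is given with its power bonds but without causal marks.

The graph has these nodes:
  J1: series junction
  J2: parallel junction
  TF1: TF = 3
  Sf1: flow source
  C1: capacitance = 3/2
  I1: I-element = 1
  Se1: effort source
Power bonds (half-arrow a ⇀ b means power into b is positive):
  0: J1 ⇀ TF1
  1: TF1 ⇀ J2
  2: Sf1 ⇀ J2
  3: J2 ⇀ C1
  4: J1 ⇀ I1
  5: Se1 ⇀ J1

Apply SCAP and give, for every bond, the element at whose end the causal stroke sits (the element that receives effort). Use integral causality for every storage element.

bond 2 stroke at Sf1  (Sf1: flow source, stroke at near end)
bond 5 stroke at J1  (Se1: effort source, stroke at far end)
bond 3 stroke at J2  (C1 outputs effort q/C1)
bond 1 stroke at TF1  (0-jn J2 has e-setter on 3)
bond 0 stroke at J1  (TF TF1: opposite of bond 1)
bond 4 stroke at I1  (only one flow-in slot at J1)

bond 0 →J1
bond 1 →TF1
bond 2 →Sf1
bond 3 →J2
bond 4 →I1
bond 5 →J1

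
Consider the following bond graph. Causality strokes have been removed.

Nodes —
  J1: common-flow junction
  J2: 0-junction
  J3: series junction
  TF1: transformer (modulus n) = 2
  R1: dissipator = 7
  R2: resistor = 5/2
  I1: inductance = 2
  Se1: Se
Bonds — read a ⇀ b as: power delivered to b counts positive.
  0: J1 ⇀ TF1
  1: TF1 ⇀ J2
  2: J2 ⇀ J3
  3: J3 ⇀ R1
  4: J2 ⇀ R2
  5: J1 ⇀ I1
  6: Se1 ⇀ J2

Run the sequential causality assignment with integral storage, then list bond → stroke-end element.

#6 stroke→J2  (Se1 (Se) sets effort on bond)
#1 stroke→TF1  (0-jn J2 has e-setter on 6)
#2 stroke→J3  (J2: bond 6 brought effort, rest push out)
#4 stroke→R2  (common-e at J2 fixed by 6)
#3 stroke→R1  (J3 needs exactly one f-in)
#0 stroke→J1  (TF1: transformer flips bond 1)
#5 stroke→I1  (J1 needs exactly one f-in)

#0 stroke at J1
#1 stroke at TF1
#2 stroke at J3
#3 stroke at R1
#4 stroke at R2
#5 stroke at I1
#6 stroke at J2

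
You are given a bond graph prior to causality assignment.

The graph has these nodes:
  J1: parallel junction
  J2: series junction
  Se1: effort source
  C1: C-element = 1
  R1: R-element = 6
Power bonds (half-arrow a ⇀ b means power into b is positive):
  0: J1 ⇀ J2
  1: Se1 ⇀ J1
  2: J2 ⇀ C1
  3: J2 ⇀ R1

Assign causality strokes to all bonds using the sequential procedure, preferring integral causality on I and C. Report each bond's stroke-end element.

β0 stroke at J2
β1 stroke at J1
β2 stroke at J2
β3 stroke at R1

#1 →J1  (Se1: effort source, stroke at far end)
#0 →J2  (common-e at J1 fixed by 1)
#2 →J2  (C1: C, integral causality)
#3 →R1  (J2: last free bond brings flow in)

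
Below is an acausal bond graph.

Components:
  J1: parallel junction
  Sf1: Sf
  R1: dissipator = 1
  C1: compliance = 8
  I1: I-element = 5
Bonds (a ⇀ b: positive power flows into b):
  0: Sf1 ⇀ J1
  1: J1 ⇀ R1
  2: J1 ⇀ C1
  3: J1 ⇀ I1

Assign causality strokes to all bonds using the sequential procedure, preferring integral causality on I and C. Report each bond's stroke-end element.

bond 0 |Sf1  (Sf1 fixes flow; stroke at Sf1)
bond 2 |J1  (C1: C, integral causality)
bond 1 |R1  (J1: bond 2 brought effort, rest push out)
bond 3 |I1  (J1 effort already set via bond 2)

b0 stroke at Sf1
b1 stroke at R1
b2 stroke at J1
b3 stroke at I1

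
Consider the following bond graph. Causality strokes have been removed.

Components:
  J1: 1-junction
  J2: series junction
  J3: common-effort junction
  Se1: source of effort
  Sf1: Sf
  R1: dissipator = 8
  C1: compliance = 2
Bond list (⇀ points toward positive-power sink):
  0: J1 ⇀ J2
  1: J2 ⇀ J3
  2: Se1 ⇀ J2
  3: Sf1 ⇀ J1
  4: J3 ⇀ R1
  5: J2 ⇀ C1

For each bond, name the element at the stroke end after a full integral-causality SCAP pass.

#0 →J1
#1 →J2
#2 →J2
#3 →Sf1
#4 →J3
#5 →J2

bond 2 stroke→J2  (source Se1 imposes e)
bond 3 stroke→Sf1  (Sf1 (Sf) sets flow on bond)
bond 0 stroke→J1  (J1 flow already set via bond 3)
bond 1 stroke→J2  (1-jn J2 has f-setter on 0)
bond 5 stroke→J2  (1-jn J2 has f-setter on 0)
bond 4 stroke→J3  (J3: last free bond brings effort in)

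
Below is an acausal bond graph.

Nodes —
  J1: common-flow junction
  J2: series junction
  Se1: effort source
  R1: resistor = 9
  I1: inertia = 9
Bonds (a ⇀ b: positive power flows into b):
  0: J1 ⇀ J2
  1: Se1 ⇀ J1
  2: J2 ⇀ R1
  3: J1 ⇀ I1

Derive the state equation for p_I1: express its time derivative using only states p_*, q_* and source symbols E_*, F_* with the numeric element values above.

#1 |J1  (Se1 fixes effort; stroke away)
#3 |I1  (I1 outputs flow p/I1)
#0 |J1  (common-f at J1 fixed by 3)
#2 |J2  (1-jn J2 has f-setter on 0)

dp_I1/dt = E_Se1 - p_I1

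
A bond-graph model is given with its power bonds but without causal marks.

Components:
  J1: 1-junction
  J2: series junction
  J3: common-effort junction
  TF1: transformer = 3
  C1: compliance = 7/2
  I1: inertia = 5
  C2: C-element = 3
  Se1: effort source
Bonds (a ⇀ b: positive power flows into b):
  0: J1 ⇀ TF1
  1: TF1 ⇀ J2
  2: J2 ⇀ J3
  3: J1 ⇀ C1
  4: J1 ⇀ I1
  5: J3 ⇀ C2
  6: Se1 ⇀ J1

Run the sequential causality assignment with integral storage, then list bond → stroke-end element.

bond 6 |J1  (source Se1 imposes e)
bond 3 |J1  (C1 outputs effort q/C1)
bond 4 |I1  (I1: I, integral causality)
bond 0 |J1  (J1: bond 4 brought flow, rest push out)
bond 1 |TF1  (TF TF1: opposite of bond 0)
bond 2 |J2  (J2 flow already set via bond 1)
bond 5 |J3  (J3 needs exactly one e-in)

b0 →J1
b1 →TF1
b2 →J2
b3 →J1
b4 →I1
b5 →J3
b6 →J1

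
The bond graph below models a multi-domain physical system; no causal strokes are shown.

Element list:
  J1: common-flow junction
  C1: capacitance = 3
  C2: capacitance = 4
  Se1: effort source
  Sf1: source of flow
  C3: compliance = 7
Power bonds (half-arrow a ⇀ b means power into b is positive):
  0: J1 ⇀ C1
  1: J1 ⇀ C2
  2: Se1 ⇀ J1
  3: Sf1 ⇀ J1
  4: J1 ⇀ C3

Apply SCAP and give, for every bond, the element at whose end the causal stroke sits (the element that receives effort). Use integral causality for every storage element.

b2 stroke→J1  (Se1: effort source, stroke at far end)
b3 stroke→Sf1  (Sf1 fixes flow; stroke at Sf1)
b0 stroke→J1  (common-f at J1 fixed by 3)
b1 stroke→J1  (J1 flow already set via bond 3)
b4 stroke→J1  (J1: bond 3 brought flow, rest push out)

#0 |J1
#1 |J1
#2 |J1
#3 |Sf1
#4 |J1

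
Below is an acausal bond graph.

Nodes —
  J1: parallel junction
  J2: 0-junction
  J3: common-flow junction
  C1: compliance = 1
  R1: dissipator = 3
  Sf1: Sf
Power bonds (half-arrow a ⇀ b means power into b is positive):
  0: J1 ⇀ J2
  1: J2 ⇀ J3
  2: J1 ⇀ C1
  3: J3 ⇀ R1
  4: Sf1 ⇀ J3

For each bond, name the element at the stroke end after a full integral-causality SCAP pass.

β0 →J2
β1 →J3
β2 →J1
β3 →J3
β4 →Sf1

β4 |Sf1  (Sf1 fixes flow; stroke at Sf1)
β1 |J3  (1-jn J3 has f-setter on 4)
β3 |J3  (J3 flow already set via bond 4)
β0 |J2  (only one effort-in slot at J2)
β2 |J1  (J1: last free bond brings effort in)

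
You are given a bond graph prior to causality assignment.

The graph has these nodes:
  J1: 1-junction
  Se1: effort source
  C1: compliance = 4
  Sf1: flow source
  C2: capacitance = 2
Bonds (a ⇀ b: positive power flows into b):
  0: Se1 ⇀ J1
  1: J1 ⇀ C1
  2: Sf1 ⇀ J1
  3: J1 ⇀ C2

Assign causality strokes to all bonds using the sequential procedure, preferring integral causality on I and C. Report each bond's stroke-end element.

β0 stroke→J1
β1 stroke→J1
β2 stroke→Sf1
β3 stroke→J1

β0 stroke→J1  (Se1: effort source, stroke at far end)
β2 stroke→Sf1  (Sf1 fixes flow; stroke at Sf1)
β1 stroke→J1  (J1: bond 2 brought flow, rest push out)
β3 stroke→J1  (J1 flow already set via bond 2)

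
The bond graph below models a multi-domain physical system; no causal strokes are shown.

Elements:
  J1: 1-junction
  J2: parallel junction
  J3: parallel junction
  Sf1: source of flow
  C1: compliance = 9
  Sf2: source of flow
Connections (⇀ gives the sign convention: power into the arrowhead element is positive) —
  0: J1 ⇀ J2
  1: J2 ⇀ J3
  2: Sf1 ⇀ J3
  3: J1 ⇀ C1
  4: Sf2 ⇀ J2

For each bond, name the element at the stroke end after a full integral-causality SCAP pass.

bond 2 stroke→Sf1  (Sf1 (Sf) sets flow on bond)
bond 4 stroke→Sf2  (Sf2 (Sf) sets flow on bond)
bond 1 stroke→J3  (only one effort-in slot at J3)
bond 0 stroke→J2  (J2: last free bond brings effort in)
bond 3 stroke→J1  (1-jn J1 has f-setter on 0)

b0 |J2
b1 |J3
b2 |Sf1
b3 |J1
b4 |Sf2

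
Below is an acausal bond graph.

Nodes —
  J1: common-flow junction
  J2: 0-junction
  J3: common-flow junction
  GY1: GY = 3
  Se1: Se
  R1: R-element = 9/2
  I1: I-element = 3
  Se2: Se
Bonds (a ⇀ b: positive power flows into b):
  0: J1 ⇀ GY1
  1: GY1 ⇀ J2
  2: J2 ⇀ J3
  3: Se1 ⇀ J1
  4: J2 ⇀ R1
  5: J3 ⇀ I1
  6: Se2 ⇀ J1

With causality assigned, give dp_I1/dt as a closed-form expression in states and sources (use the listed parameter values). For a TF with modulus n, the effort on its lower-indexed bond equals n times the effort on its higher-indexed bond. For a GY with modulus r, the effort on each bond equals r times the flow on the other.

β3 stroke→J1  (Se1: effort source, stroke at far end)
β6 stroke→J1  (Se2 fixes effort; stroke away)
β0 stroke→GY1  (closing 1-jn rule on J1)
β1 stroke→GY1  (GY1 both-in/both-out from 0)
β5 stroke→I1  (I1 integral (f out))
β2 stroke→J3  (J3 flow already set via bond 5)
β4 stroke→J2  (J2 needs exactly one e-in)

dp_I1/dt = 3*E_Se1/2 + 3*E_Se2/2 - 3*p_I1/2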